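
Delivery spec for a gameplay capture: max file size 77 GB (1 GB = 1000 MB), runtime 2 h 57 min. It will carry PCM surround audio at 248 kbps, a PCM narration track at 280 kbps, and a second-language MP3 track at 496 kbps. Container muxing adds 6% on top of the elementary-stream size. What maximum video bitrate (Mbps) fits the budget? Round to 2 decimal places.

Budget: 77 GB = 616000.0 Mb.
Stream payload after overhead: 616000.0 / 1.06 = 581132.1 Mb.
2 h 57 min = 177 min = 10620 s
Total bitrate budget: 581132.1 Mb / 10620 s = 54.721 Mbps.
Audio total: 248 + 280 + 496 = 1024 kbps = 1.024 Mbps.
Video: 54.721 − 1.024 = 53.697 Mbps.

53.70 Mbps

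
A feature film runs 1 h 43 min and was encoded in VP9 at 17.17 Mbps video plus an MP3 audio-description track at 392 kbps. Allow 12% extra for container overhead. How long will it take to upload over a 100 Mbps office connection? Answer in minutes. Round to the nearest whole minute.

20 minutes

1 h 43 min = 103 min = 6180 s
Audio: 392 kbps = 0.392 Mbps.
Total bitrate: 17.562 Mbps.
File: 17.562 Mbps × 6180 s = 108533.2 Mb.
With 12% container overhead: ×1.12. → 121557.1 Mb.
At 100 Mbps: 121557.1 / 100 = 1215.6 s ≈ 20.3 minutes.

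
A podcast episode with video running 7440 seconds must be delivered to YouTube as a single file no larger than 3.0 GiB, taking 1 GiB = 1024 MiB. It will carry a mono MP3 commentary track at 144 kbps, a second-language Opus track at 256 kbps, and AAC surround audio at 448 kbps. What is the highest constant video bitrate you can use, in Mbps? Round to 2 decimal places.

Budget: 3.0 GiB = 25769.8 Mb.
Total bitrate budget: 25769.8 Mb / 7440 s = 3.464 Mbps.
Audio total: 144 + 256 + 448 = 848 kbps = 0.848 Mbps.
Video: 3.464 − 0.848 = 2.616 Mbps.

2.62 Mbps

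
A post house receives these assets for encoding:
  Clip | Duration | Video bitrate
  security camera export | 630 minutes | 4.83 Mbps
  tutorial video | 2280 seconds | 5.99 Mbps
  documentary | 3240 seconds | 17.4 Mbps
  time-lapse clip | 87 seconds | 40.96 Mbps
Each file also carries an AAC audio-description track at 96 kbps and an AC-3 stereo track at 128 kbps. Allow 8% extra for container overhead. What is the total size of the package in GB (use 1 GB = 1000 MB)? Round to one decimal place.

Audio total: 96 + 128 = 224 kbps = 0.224 Mbps.
security camera export: 5.054 Mbps × 37800 s × 1.08 = 206324.5 Mb
tutorial video: 6.214 Mbps × 2280 s × 1.08 = 15301.4 Mb
documentary: 17.624 Mbps × 3240 s × 1.08 = 61669.9 Mb
time-lapse clip: 41.184 Mbps × 87 s × 1.08 = 3869.6 Mb
Total: 287165.4 Mb = 35895.7 MB.
= 35.90 GB.

35.9 GB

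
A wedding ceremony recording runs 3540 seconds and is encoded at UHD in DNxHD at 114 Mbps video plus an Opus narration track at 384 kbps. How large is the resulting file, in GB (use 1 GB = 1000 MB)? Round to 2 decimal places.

Audio: 384 kbps = 0.384 Mbps.
Total bitrate: 114 + 0.384 = 114.384 Mbps.
Stream data: 114.384 Mbps × 3540 s = 404919.4 Mb.
404,919 Mb ÷ 8 = 50,615 MB → 50.61 GB.

50.61 GB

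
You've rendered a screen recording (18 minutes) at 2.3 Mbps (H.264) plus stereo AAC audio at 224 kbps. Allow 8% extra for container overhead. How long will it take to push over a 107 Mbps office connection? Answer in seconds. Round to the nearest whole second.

18 min = 1080 s
Audio: 224 kbps = 0.224 Mbps.
Total bitrate: 2.524 Mbps.
File: 2.524 Mbps × 1080 s = 2725.9 Mb.
With 8% container overhead: ×1.08. → 2944.0 Mb.
At 107 Mbps: 2944.0 / 107 = 27.5 s ≈ 27.5 seconds.

28 seconds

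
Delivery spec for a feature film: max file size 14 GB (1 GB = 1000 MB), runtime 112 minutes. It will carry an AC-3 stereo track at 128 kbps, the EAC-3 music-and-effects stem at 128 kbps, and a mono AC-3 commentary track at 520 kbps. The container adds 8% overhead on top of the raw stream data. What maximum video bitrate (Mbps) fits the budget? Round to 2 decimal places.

14.66 Mbps

Budget: 14 GB = 112000.0 Mb.
Stream payload after overhead: 112000.0 / 1.08 = 103703.7 Mb.
112 min = 6720 s
Total bitrate budget: 103703.7 Mb / 6720 s = 15.432 Mbps.
Audio total: 128 + 128 + 520 = 776 kbps = 0.776 Mbps.
Video: 15.432 − 0.776 = 14.656 Mbps.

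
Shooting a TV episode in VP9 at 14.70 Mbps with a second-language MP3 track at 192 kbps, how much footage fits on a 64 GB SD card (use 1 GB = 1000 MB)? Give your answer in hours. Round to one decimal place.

Audio: 192 kbps = 0.192 Mbps.
Total bitrate: 14.70 + 0.192 = 14.892 Mbps.
Capacity: 64 GB = 512,000 Mb.
Recording time: 512,000 / 14.892 = 34,381 s ≈ 9.55 hours.

9.6 hours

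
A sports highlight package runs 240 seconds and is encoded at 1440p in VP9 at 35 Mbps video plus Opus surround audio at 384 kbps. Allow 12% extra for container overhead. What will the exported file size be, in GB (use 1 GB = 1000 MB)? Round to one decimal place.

1.2 GB

Audio: 384 kbps = 0.384 Mbps.
Total bitrate: 35 + 0.384 = 35.384 Mbps.
Stream data: 35.384 Mbps × 240 s = 8492.2 Mb.
With 12% container overhead: ×1.12.
9,511 Mb ÷ 8 = 1,189 MB → 1.189 GB.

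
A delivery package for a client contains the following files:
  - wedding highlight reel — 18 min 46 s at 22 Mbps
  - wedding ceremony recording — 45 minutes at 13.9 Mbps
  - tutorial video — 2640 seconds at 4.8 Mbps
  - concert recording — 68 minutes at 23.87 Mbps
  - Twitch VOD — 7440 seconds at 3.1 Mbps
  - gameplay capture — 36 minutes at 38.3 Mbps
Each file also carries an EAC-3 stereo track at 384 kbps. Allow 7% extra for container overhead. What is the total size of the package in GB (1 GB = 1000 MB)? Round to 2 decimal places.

Audio: 384 kbps = 0.384 Mbps.
wedding highlight reel: 22.384 Mbps × 1126 s × 1.07 = 26968.7 Mb
wedding ceremony recording: 14.284 Mbps × 2700 s × 1.07 = 41266.5 Mb
tutorial video: 5.184 Mbps × 2640 s × 1.07 = 14643.8 Mb
concert recording: 24.254 Mbps × 4080 s × 1.07 = 105883.3 Mb
Twitch VOD: 3.484 Mbps × 7440 s × 1.07 = 27735.4 Mb
gameplay capture: 38.684 Mbps × 2160 s × 1.07 = 89406.5 Mb
Total: 305904.1 Mb = 38238.0 MB.
= 38.24 GB.

38.24 GB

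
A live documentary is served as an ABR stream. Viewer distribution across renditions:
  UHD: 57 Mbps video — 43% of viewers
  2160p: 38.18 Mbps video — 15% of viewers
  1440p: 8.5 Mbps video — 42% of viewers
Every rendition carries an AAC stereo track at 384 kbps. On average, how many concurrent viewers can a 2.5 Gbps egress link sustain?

Audio: 384 kbps = 0.384 Mbps.
Average per-viewer bitrate: 0.43×57.384 + 0.15×38.564 + 0.42×8.884 = 34.191 Mbps.
2.5 Gbps = 2,500 Mbps; 2,500 / 34.191 = 73.12 → 73.

73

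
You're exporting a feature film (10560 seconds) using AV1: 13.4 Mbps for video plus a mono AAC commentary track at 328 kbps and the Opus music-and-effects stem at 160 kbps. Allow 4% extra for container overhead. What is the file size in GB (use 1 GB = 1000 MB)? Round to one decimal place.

19.1 GB

Audio total: 328 + 160 = 488 kbps = 0.488 Mbps.
Total bitrate: 13.4 + 0.488 = 13.888 Mbps.
Stream data: 13.888 Mbps × 10560 s = 146657.3 Mb.
With 4% container overhead: ×1.04.
152,524 Mb ÷ 8 = 19,065 MB → 19.07 GB.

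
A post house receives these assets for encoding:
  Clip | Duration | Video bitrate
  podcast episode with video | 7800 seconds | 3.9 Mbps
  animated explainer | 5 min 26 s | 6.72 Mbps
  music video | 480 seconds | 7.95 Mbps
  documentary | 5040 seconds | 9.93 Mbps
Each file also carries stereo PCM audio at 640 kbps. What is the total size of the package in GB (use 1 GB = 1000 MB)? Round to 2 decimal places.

11.90 GB

Audio: 640 kbps = 0.640 Mbps.
podcast episode with video: 4.540 Mbps × 7800 s = 35412.0 Mb
animated explainer: 7.360 Mbps × 326 s = 2399.4 Mb
music video: 8.590 Mbps × 480 s = 4123.2 Mb
documentary: 10.570 Mbps × 5040 s = 53272.8 Mb
Total: 95207.4 Mb = 11900.9 MB.
= 11.90 GB.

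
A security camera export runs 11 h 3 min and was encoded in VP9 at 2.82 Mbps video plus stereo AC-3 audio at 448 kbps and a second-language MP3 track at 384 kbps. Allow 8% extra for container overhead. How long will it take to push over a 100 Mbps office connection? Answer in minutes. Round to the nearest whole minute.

11 h 3 min = 663 min = 39780 s
Audio total: 448 + 384 = 832 kbps = 0.832 Mbps.
Total bitrate: 3.652 Mbps.
File: 3.652 Mbps × 39780 s = 145276.6 Mb.
With 8% container overhead: ×1.08. → 156898.7 Mb.
At 100 Mbps: 156898.7 / 100 = 1569.0 s ≈ 26.1 minutes.

26 minutes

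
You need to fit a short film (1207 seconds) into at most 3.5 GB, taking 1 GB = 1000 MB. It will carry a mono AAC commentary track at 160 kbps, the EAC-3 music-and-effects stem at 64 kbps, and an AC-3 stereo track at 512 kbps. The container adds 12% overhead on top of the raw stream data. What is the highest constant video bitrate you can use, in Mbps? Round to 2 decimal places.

Budget: 3.5 GB = 28000.0 Mb.
Stream payload after overhead: 28000.0 / 1.12 = 25000.0 Mb.
Total bitrate budget: 25000.0 Mb / 1207 s = 20.713 Mbps.
Audio total: 160 + 64 + 512 = 736 kbps = 0.736 Mbps.
Video: 20.713 − 0.736 = 19.977 Mbps.

19.98 Mbps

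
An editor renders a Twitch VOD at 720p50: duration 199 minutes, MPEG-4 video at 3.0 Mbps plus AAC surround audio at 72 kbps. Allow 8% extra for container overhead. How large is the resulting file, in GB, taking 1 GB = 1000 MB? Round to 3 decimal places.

4.952 GB

199 min = 11940 s
Audio: 72 kbps = 0.072 Mbps.
Total bitrate: 3.0 + 0.072 = 3.072 Mbps.
Stream data: 3.072 Mbps × 11940 s = 36679.7 Mb.
With 8% container overhead: ×1.08.
39,614 Mb ÷ 8 = 4,952 MB → 4.952 GB.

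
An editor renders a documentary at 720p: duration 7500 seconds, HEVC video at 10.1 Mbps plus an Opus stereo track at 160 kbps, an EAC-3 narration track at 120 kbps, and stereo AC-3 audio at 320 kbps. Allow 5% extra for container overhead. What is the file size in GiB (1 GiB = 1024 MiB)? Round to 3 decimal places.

Audio total: 160 + 120 + 320 = 600 kbps = 0.600 Mbps.
Total bitrate: 10.1 + 0.600 = 10.700 Mbps.
Stream data: 10.700 Mbps × 7500 s = 80250.0 Mb.
With 5% container overhead: ×1.05.
84,262 Mb = 10,532,812,500 bytes ÷ 1,073,741,824 = 9.809 GiB.

9.809 GiB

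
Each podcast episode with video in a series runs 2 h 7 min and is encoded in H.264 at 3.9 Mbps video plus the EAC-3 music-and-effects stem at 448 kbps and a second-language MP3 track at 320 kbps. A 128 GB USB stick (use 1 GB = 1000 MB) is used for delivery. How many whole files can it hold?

2 h 7 min = 127 min = 7620 s
Audio total: 448 + 320 = 768 kbps = 0.768 Mbps.
Total bitrate: 4.668 Mbps.
Per item: 4.668 Mbps × 7620 s = 35,570 Mb = 4,446 MB.
Capacity: 128 GB = 1,024,000 Mb; 28.79 items → 28 complete.

28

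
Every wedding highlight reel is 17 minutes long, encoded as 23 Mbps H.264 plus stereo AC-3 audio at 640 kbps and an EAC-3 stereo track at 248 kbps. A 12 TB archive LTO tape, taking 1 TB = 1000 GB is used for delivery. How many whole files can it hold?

17 min = 1020 s
Audio total: 640 + 248 = 888 kbps = 0.888 Mbps.
Total bitrate: 23.888 Mbps.
Per item: 23.888 Mbps × 1020 s = 24,366 Mb = 3,046 MB.
Capacity: 12 TB = 96,000,000 Mb; 3939.96 items → 3939 complete.

3939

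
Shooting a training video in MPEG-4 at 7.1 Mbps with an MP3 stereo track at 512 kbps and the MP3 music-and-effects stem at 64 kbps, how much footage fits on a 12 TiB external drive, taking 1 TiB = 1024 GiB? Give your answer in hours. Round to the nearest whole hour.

3820 hours

Audio total: 512 + 64 = 576 kbps = 0.576 Mbps.
Total bitrate: 7.1 + 0.576 = 7.676 Mbps.
Capacity: 12 TiB = 105,553,116 Mb.
Recording time: 105,553,116 / 7.676 = 13,751,057 s ≈ 3,820 hours.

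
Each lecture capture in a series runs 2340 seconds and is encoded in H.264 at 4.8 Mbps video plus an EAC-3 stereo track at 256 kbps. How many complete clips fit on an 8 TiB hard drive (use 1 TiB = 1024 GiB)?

Audio: 256 kbps = 0.256 Mbps.
Total bitrate: 5.056 Mbps.
Per item: 5.056 Mbps × 2340 s = 11,831 Mb = 1,479 MB.
Capacity: 8 TiB = 70,368,744 Mb; 5947.81 items → 5947 complete.

5947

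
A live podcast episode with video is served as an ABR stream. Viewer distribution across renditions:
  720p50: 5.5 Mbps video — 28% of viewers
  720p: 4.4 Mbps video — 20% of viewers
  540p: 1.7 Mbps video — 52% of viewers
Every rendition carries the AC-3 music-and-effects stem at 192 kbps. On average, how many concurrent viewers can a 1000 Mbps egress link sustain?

286

Audio: 192 kbps = 0.192 Mbps.
Average per-viewer bitrate: 0.28×5.692 + 0.20×4.592 + 0.52×1.892 = 3.496 Mbps.
1000 Mbps = 1,000 Mbps; 1,000 / 3.496 = 286.04 → 286.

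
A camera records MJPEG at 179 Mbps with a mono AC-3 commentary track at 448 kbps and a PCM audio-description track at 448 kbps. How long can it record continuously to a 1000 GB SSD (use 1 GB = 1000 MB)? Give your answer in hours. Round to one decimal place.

12.4 hours

Audio total: 448 + 448 = 896 kbps = 0.896 Mbps.
Total bitrate: 179 + 0.896 = 179.896 Mbps.
Capacity: 1000 GB = 8,000,000 Mb.
Recording time: 8,000,000 / 179.896 = 44,470 s ≈ 12.4 hours.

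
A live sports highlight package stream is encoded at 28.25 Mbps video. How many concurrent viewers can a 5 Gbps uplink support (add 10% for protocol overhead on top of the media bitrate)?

On the wire with 10% overhead: 31.075 Mbps.
5 Gbps = 5,000 Mbps; 5,000 / 31.075 = 160.90 → 160 viewers.

160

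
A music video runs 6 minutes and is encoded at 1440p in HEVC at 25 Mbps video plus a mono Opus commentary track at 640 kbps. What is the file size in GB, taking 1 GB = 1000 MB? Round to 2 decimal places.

1.15 GB

6 min = 360 s
Audio: 640 kbps = 0.640 Mbps.
Total bitrate: 25 + 0.640 = 25.640 Mbps.
Stream data: 25.640 Mbps × 360 s = 9230.4 Mb.
9,230 Mb ÷ 8 = 1,154 MB → 1.154 GB.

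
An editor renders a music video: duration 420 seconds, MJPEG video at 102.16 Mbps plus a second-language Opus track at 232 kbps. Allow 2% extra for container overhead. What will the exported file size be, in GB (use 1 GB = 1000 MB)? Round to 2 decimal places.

5.48 GB

Audio: 232 kbps = 0.232 Mbps.
Total bitrate: 102.16 + 0.232 = 102.392 Mbps.
Stream data: 102.392 Mbps × 420 s = 43004.6 Mb.
With 2% container overhead: ×1.02.
43,865 Mb ÷ 8 = 5,483 MB → 5.483 GB.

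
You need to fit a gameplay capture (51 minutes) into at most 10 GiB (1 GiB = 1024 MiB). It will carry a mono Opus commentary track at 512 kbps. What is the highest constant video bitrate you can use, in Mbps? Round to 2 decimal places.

27.56 Mbps

Budget: 10 GiB = 85899.3 Mb.
51 min = 3060 s
Total bitrate budget: 85899.3 Mb / 3060 s = 28.072 Mbps.
Audio: 512 kbps = 0.512 Mbps.
Video: 28.072 − 0.512 = 27.560 Mbps.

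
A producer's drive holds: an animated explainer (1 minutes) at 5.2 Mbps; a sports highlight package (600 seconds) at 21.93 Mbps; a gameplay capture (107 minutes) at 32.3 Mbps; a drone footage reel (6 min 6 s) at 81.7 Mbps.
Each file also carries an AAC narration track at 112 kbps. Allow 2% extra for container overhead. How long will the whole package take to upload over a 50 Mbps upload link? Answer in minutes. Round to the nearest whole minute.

86 minutes

Audio: 112 kbps = 0.112 Mbps.
animated explainer: 5.312 Mbps × 60 s × 1.02 = 325.1 Mb
sports highlight package: 22.042 Mbps × 600 s × 1.02 = 13489.7 Mb
gameplay capture: 32.412 Mbps × 6420 s × 1.02 = 212246.7 Mb
drone footage reel: 81.812 Mbps × 366 s × 1.02 = 30542.1 Mb
Total: 256603.6 Mb = 32075.4 MB.
At 50 Mbps: 256603.6 / 50 = 5132 s ≈ 85.5 minutes.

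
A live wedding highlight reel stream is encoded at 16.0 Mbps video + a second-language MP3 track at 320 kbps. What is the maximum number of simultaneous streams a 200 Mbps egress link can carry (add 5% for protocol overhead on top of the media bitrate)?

Audio: 320 kbps = 0.320 Mbps.
Per-viewer media rate: 16.320 Mbps.
On the wire with 5% overhead: 17.136 Mbps.
200 Mbps = 200.0 Mbps; 200.0 / 17.136 = 11.67 → 11 viewers.

11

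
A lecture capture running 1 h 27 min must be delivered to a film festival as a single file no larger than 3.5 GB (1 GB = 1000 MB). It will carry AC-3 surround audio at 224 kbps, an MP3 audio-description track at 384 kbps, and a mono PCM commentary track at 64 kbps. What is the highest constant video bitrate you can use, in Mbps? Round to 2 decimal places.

4.69 Mbps

Budget: 3.5 GB = 28000.0 Mb.
1 h 27 min = 87 min = 5220 s
Total bitrate budget: 28000.0 Mb / 5220 s = 5.364 Mbps.
Audio total: 224 + 384 + 64 = 672 kbps = 0.672 Mbps.
Video: 5.364 − 0.672 = 4.692 Mbps.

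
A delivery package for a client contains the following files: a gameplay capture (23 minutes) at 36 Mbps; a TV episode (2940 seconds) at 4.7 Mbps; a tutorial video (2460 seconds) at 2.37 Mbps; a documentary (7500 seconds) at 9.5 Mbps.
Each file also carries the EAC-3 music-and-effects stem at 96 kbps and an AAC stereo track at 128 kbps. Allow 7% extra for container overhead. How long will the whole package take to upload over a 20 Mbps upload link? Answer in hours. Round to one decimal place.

Audio total: 96 + 128 = 224 kbps = 0.224 Mbps.
gameplay capture: 36.224 Mbps × 1380 s × 1.07 = 53488.4 Mb
TV episode: 4.924 Mbps × 2940 s × 1.07 = 15489.9 Mb
tutorial video: 2.594 Mbps × 2460 s × 1.07 = 6827.9 Mb
documentary: 9.724 Mbps × 7500 s × 1.07 = 78035.1 Mb
Total: 153841.3 Mb = 19230.2 MB.
At 20 Mbps: 153841.3 / 20 = 7692 s ≈ 2.14 hours.

2.1 hours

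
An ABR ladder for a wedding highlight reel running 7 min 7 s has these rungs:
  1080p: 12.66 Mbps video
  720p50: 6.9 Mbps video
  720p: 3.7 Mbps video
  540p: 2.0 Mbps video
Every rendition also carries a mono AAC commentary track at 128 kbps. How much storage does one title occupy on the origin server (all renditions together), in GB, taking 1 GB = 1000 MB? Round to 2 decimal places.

1.38 GB

7 min 7 s = 427 s
Audio: 128 kbps = 0.128 Mbps.
Sum of rendition bitrates: (12.66+0.128) + (6.9+0.128) + (3.7+0.128) + (2.0+0.128) = 25.772 Mbps.
× 427 s = 11,005 Mb = 1,376 MB = 1.376 GB.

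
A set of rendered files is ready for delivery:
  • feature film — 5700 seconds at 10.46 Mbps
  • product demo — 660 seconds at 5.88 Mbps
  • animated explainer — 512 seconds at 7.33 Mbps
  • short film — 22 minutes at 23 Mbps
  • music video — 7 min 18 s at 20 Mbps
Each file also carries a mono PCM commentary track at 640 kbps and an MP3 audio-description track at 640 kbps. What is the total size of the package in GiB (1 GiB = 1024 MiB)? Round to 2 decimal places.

13.67 GiB

Audio total: 640 + 640 = 1280 kbps = 1.280 Mbps.
feature film: 11.740 Mbps × 5700 s = 66918.0 Mb
product demo: 7.160 Mbps × 660 s = 4725.6 Mb
animated explainer: 8.610 Mbps × 512 s = 4408.3 Mb
short film: 24.280 Mbps × 1320 s = 32049.6 Mb
music video: 21.280 Mbps × 438 s = 9320.6 Mb
Total: 117422.2 Mb = 14677.8 MB.
= 13.67 GiB.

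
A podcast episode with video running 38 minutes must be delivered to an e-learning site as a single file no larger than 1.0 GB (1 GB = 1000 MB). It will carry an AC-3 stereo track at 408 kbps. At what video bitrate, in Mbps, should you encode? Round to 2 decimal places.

Budget: 1.0 GB = 8000.0 Mb.
38 min = 2280 s
Total bitrate budget: 8000.0 Mb / 2280 s = 3.509 Mbps.
Audio: 408 kbps = 0.408 Mbps.
Video: 3.509 − 0.408 = 3.101 Mbps.

3.10 Mbps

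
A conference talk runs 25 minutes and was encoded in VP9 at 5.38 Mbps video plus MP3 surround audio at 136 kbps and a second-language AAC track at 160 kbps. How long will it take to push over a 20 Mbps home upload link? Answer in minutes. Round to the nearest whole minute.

7 minutes

25 min = 1500 s
Audio total: 136 + 160 = 296 kbps = 0.296 Mbps.
Total bitrate: 5.676 Mbps.
File: 5.676 Mbps × 1500 s = 8514.0 Mb.
At 20 Mbps: 8514.0 / 20 = 425.7 s ≈ 7.09 minutes.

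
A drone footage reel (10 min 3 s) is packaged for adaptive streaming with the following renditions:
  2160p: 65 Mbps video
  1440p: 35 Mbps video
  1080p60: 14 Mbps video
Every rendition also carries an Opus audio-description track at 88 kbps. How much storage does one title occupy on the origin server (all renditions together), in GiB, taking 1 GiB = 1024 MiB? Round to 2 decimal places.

10 min 3 s = 603 s
Audio: 88 kbps = 0.088 Mbps.
Sum of rendition bitrates: (65+0.088) + (35+0.088) + (14+0.088) = 114.264 Mbps.
× 603 s = 68,901 Mb = 8,613 MB = 8.021 GiB.

8.02 GiB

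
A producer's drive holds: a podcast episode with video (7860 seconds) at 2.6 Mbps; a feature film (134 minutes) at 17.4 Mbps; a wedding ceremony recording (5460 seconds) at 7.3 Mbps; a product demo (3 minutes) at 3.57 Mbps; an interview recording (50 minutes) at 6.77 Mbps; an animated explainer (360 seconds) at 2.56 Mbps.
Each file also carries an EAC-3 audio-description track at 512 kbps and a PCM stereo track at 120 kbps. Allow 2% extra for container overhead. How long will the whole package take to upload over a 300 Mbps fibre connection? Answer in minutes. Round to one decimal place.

13.5 minutes

Audio total: 512 + 120 = 632 kbps = 0.632 Mbps.
podcast episode with video: 3.232 Mbps × 7860 s × 1.02 = 25911.6 Mb
feature film: 18.032 Mbps × 8040 s × 1.02 = 147876.8 Mb
wedding ceremony recording: 7.932 Mbps × 5460 s × 1.02 = 44174.9 Mb
product demo: 4.202 Mbps × 180 s × 1.02 = 771.5 Mb
interview recording: 7.402 Mbps × 3000 s × 1.02 = 22650.1 Mb
animated explainer: 3.192 Mbps × 360 s × 1.02 = 1172.1 Mb
Total: 242557.0 Mb = 30319.6 MB.
At 300 Mbps: 242557.0 / 300 = 809 s ≈ 13.5 minutes.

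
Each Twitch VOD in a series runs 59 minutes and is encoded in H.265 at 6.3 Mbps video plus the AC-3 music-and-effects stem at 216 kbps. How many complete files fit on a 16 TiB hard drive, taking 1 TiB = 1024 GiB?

6101

59 min = 3540 s
Audio: 216 kbps = 0.216 Mbps.
Total bitrate: 6.516 Mbps.
Per item: 6.516 Mbps × 3540 s = 23,067 Mb = 2,883 MB.
Capacity: 16 TiB = 140,737,488 Mb; 6101.34 items → 6101 complete.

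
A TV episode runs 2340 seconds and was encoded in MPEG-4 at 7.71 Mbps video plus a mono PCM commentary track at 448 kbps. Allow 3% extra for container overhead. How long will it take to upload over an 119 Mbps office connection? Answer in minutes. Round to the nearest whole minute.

Audio: 448 kbps = 0.448 Mbps.
Total bitrate: 8.158 Mbps.
File: 8.158 Mbps × 2340 s = 19089.7 Mb.
With 3% container overhead: ×1.03. → 19662.4 Mb.
At 119 Mbps: 19662.4 / 119 = 165.2 s ≈ 2.75 minutes.

3 minutes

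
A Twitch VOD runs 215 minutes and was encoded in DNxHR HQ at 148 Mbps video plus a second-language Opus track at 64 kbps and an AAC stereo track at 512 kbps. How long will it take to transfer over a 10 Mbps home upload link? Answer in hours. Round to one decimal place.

53.2 hours

215 min = 12900 s
Audio total: 64 + 512 = 576 kbps = 0.576 Mbps.
Total bitrate: 148.576 Mbps.
File: 148.576 Mbps × 12900 s = 1916630.4 Mb.
At 10 Mbps: 1916630.4 / 10 = 191663.0 s ≈ 53.2 hours.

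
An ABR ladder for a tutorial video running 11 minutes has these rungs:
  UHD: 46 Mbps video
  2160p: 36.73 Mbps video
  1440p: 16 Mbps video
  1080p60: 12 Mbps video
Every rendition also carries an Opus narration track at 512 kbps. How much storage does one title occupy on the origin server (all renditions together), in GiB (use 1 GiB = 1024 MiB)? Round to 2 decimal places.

8.67 GiB

11 min = 660 s
Audio: 512 kbps = 0.512 Mbps.
Sum of rendition bitrates: (46+0.512) + (36.73+0.512) + (16+0.512) + (12+0.512) = 112.778 Mbps.
× 660 s = 74,433 Mb = 9,304 MB = 8.665 GiB.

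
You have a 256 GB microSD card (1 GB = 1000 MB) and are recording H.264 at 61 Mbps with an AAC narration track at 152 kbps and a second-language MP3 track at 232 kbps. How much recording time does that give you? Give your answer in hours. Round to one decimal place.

9.3 hours

Audio total: 152 + 232 = 384 kbps = 0.384 Mbps.
Total bitrate: 61 + 0.384 = 61.384 Mbps.
Capacity: 256 GB = 2,048,000 Mb.
Recording time: 2,048,000 / 61.384 = 33,364 s ≈ 9.27 hours.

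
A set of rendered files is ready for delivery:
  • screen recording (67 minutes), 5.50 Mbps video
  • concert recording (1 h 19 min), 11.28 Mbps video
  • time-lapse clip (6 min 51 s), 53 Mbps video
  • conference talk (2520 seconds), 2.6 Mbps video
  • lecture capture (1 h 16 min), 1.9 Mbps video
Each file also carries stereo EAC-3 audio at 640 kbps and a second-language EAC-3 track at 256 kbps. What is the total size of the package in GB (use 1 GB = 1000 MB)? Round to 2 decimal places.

15.89 GB

Audio total: 640 + 256 = 896 kbps = 0.896 Mbps.
screen recording: 6.396 Mbps × 4020 s = 25711.9 Mb
concert recording: 12.176 Mbps × 4740 s = 57714.2 Mb
time-lapse clip: 53.896 Mbps × 411 s = 22151.3 Mb
conference talk: 3.496 Mbps × 2520 s = 8809.9 Mb
lecture capture: 2.796 Mbps × 4560 s = 12749.8 Mb
Total: 127137.1 Mb = 15892.1 MB.
= 15.89 GB.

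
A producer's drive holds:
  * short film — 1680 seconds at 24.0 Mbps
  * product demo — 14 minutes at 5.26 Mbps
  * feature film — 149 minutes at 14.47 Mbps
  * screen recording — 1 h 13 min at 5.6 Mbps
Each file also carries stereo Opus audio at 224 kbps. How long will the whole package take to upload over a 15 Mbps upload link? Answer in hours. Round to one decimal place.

3.7 hours

Audio: 224 kbps = 0.224 Mbps.
short film: 24.224 Mbps × 1680 s = 40696.3 Mb
product demo: 5.484 Mbps × 840 s = 4606.6 Mb
feature film: 14.694 Mbps × 8940 s = 131364.4 Mb
screen recording: 5.824 Mbps × 4380 s = 25509.1 Mb
Total: 202176.4 Mb = 25272.0 MB.
At 15 Mbps: 202176.4 / 15 = 13478 s ≈ 3.74 hours.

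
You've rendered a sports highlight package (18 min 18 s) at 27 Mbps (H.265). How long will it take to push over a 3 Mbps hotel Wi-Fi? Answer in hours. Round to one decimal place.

18 min 18 s = 1098 s
File: 27.000 Mbps × 1098 s = 29646.0 Mb.
At 3 Mbps: 29646.0 / 3 = 9882.0 s ≈ 2.75 hours.

2.7 hours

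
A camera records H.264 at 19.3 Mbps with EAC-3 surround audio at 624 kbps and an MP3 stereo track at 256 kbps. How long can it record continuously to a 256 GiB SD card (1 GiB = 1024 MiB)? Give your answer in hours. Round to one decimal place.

Audio total: 624 + 256 = 880 kbps = 0.880 Mbps.
Total bitrate: 19.3 + 0.880 = 20.180 Mbps.
Capacity: 256 GiB = 2,199,023 Mb.
Recording time: 2,199,023 / 20.180 = 108,970 s ≈ 30.3 hours.

30.3 hours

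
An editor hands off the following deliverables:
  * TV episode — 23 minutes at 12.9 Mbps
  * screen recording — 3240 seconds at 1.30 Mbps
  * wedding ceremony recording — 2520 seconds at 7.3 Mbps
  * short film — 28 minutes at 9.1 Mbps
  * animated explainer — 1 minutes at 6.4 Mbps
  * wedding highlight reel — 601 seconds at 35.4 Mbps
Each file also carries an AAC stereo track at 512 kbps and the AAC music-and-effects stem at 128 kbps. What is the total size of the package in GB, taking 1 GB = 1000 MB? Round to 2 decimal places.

10.43 GB

Audio total: 512 + 128 = 640 kbps = 0.640 Mbps.
TV episode: 13.540 Mbps × 1380 s = 18685.2 Mb
screen recording: 1.940 Mbps × 3240 s = 6285.6 Mb
wedding ceremony recording: 7.940 Mbps × 2520 s = 20008.8 Mb
short film: 9.740 Mbps × 1680 s = 16363.2 Mb
animated explainer: 7.040 Mbps × 60 s = 422.4 Mb
wedding highlight reel: 36.040 Mbps × 601 s = 21660.0 Mb
Total: 83425.2 Mb = 10428.2 MB.
= 10.43 GB.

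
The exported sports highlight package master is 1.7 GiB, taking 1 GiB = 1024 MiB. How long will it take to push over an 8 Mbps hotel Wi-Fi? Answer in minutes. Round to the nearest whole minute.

File: 1.7 GiB = 14602.9 Mb.
At 8 Mbps: 14602.9 / 8 = 1825.4 s ≈ 30.4 minutes.

30 minutes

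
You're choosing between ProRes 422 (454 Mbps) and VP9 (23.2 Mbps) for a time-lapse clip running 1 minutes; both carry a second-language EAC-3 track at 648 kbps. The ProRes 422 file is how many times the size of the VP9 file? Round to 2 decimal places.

19.06

Audio: 648 kbps = 0.648 Mbps.
ProRes 422: 454.648 Mbps × 60 s = 27278.9 Mb = 3.410 GB.
VP9: 23.848 Mbps × 60 s = 1430.9 Mb = 0.179 GB.
Ratio: 3.410 / 0.179 = 19.064.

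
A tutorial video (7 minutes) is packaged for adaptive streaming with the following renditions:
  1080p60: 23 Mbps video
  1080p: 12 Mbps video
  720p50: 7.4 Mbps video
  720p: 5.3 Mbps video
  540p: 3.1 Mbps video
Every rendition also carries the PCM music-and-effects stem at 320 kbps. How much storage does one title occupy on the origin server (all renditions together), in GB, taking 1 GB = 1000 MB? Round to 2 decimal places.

7 min = 420 s
Audio: 320 kbps = 0.320 Mbps.
Sum of rendition bitrates: (23+0.320) + (12+0.320) + (7.4+0.320) + (5.3+0.320) + (3.1+0.320) = 52.400 Mbps.
× 420 s = 22,008 Mb = 2,751 MB = 2.751 GB.

2.75 GB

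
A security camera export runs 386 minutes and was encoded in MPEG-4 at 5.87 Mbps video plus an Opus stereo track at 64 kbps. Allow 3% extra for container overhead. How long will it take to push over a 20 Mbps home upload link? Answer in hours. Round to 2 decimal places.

1.97 hours

386 min = 23160 s
Audio: 64 kbps = 0.064 Mbps.
Total bitrate: 5.934 Mbps.
File: 5.934 Mbps × 23160 s = 137431.4 Mb.
With 3% container overhead: ×1.03. → 141554.4 Mb.
At 20 Mbps: 141554.4 / 20 = 7077.7 s ≈ 1.97 hours.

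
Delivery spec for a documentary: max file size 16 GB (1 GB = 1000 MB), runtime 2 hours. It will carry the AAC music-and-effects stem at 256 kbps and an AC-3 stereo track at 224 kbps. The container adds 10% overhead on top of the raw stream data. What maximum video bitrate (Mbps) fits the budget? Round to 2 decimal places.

Budget: 16 GB = 128000.0 Mb.
Stream payload after overhead: 128000.0 / 1.10 = 116363.6 Mb.
2 h = 7200 s
Total bitrate budget: 116363.6 Mb / 7200 s = 16.162 Mbps.
Audio total: 256 + 224 = 480 kbps = 0.480 Mbps.
Video: 16.162 − 0.480 = 15.682 Mbps.

15.68 Mbps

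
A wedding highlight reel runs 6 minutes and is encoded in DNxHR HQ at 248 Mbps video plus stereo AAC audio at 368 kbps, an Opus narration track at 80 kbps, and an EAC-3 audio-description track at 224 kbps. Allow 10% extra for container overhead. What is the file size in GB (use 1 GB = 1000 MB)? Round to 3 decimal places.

6 min = 360 s
Audio total: 368 + 80 + 224 = 672 kbps = 0.672 Mbps.
Total bitrate: 248 + 0.672 = 248.672 Mbps.
Stream data: 248.672 Mbps × 360 s = 89521.9 Mb.
With 10% container overhead: ×1.10.
98,474 Mb ÷ 8 = 12,309 MB → 12.31 GB.

12.309 GB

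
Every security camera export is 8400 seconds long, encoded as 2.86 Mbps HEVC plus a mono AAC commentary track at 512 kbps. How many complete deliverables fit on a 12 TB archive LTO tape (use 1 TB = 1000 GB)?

3389

Audio: 512 kbps = 0.512 Mbps.
Total bitrate: 3.372 Mbps.
Per item: 3.372 Mbps × 8400 s = 28,325 Mb = 3,541 MB.
Capacity: 12 TB = 96,000,000 Mb; 3389.26 items → 3389 complete.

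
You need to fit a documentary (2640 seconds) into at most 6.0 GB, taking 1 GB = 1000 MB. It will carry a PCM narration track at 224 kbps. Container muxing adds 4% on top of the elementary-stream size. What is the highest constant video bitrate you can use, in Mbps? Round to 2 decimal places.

17.26 Mbps

Budget: 6.0 GB = 48000.0 Mb.
Stream payload after overhead: 48000.0 / 1.04 = 46153.8 Mb.
Total bitrate budget: 46153.8 Mb / 2640 s = 17.483 Mbps.
Audio: 224 kbps = 0.224 Mbps.
Video: 17.483 − 0.224 = 17.259 Mbps.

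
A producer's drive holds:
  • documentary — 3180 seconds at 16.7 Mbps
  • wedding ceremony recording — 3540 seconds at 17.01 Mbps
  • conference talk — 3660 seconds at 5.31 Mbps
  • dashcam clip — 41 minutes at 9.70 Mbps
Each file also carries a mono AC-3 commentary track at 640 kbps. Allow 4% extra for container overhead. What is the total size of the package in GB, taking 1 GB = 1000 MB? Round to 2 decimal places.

21.43 GB

Audio: 640 kbps = 0.640 Mbps.
documentary: 17.340 Mbps × 3180 s × 1.04 = 57346.8 Mb
wedding ceremony recording: 17.650 Mbps × 3540 s × 1.04 = 64980.2 Mb
conference talk: 5.950 Mbps × 3660 s × 1.04 = 22648.1 Mb
dashcam clip: 10.340 Mbps × 2460 s × 1.04 = 26453.9 Mb
Total: 171429.0 Mb = 21428.6 MB.
= 21.43 GB.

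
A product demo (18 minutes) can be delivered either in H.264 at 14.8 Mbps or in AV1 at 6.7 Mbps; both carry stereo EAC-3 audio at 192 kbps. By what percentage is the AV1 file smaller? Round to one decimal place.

18 min = 1080 s
Audio: 192 kbps = 0.192 Mbps.
H.264: 14.992 Mbps × 1080 s = 16191.4 Mb = 2.024 GB.
AV1: 6.892 Mbps × 1080 s = 7443.4 Mb = 0.930 GB.
Reduction: (1 − 0.930/2.024) × 100 = 54.03%.

54.0%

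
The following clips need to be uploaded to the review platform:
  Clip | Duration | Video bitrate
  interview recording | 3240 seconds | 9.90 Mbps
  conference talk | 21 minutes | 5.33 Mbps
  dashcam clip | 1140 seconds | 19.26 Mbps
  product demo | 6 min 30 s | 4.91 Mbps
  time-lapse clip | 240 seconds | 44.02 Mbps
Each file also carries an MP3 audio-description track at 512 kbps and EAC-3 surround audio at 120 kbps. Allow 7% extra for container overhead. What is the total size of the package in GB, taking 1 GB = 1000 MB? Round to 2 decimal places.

Audio total: 512 + 120 = 632 kbps = 0.632 Mbps.
interview recording: 10.532 Mbps × 3240 s × 1.07 = 36512.3 Mb
conference talk: 5.962 Mbps × 1260 s × 1.07 = 8038.0 Mb
dashcam clip: 19.892 Mbps × 1140 s × 1.07 = 24264.3 Mb
product demo: 5.542 Mbps × 390 s × 1.07 = 2312.7 Mb
time-lapse clip: 44.652 Mbps × 240 s × 1.07 = 11466.6 Mb
Total: 82593.9 Mb = 10324.2 MB.
= 10.32 GB.

10.32 GB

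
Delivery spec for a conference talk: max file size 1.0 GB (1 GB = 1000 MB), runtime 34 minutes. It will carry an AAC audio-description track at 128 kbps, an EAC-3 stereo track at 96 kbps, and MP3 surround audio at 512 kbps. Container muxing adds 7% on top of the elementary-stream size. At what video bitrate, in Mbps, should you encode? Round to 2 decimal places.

Budget: 1.0 GB = 8000.0 Mb.
Stream payload after overhead: 8000.0 / 1.07 = 7476.6 Mb.
34 min = 2040 s
Total bitrate budget: 7476.6 Mb / 2040 s = 3.665 Mbps.
Audio total: 128 + 96 + 512 = 736 kbps = 0.736 Mbps.
Video: 3.665 − 0.736 = 2.929 Mbps.

2.93 Mbps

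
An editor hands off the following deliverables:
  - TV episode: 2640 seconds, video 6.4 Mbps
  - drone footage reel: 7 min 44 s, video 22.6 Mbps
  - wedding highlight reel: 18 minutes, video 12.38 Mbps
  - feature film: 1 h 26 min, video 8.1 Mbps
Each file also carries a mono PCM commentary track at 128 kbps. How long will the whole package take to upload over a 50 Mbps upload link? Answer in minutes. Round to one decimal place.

Audio: 128 kbps = 0.128 Mbps.
TV episode: 6.528 Mbps × 2640 s = 17233.9 Mb
drone footage reel: 22.728 Mbps × 464 s = 10545.8 Mb
wedding highlight reel: 12.508 Mbps × 1080 s = 13508.6 Mb
feature film: 8.228 Mbps × 5160 s = 42456.5 Mb
Total: 83744.8 Mb = 10468.1 MB.
At 50 Mbps: 83744.8 / 50 = 1675 s ≈ 27.9 minutes.

27.9 minutes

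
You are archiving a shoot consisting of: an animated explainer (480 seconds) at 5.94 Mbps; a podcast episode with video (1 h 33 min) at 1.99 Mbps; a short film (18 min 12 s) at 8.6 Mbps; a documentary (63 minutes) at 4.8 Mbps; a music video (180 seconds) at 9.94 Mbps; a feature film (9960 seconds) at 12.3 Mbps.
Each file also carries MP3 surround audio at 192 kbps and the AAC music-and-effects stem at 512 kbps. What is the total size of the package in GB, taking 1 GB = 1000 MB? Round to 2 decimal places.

22.58 GB

Audio total: 192 + 512 = 704 kbps = 0.704 Mbps.
animated explainer: 6.644 Mbps × 480 s = 3189.1 Mb
podcast episode with video: 2.694 Mbps × 5580 s = 15032.5 Mb
short film: 9.304 Mbps × 1092 s = 10160.0 Mb
documentary: 5.504 Mbps × 3780 s = 20805.1 Mb
music video: 10.644 Mbps × 180 s = 1915.9 Mb
feature film: 13.004 Mbps × 9960 s = 129519.8 Mb
Total: 180622.5 Mb = 22577.8 MB.
= 22.58 GB.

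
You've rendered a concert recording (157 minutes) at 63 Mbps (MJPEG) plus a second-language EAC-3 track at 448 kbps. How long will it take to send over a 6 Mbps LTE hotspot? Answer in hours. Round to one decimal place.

157 min = 9420 s
Audio: 448 kbps = 0.448 Mbps.
Total bitrate: 63.448 Mbps.
File: 63.448 Mbps × 9420 s = 597680.2 Mb.
At 6 Mbps: 597680.2 / 6 = 99613.4 s ≈ 27.7 hours.

27.7 hours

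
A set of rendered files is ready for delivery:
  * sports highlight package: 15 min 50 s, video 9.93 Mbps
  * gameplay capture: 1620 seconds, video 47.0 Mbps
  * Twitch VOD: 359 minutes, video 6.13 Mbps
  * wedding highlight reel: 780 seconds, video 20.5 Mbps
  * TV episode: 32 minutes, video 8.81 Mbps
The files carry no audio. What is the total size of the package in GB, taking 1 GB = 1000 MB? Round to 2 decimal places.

sports highlight package: 9.930 Mbps × 950 s = 9433.5 Mb
gameplay capture: 47.000 Mbps × 1620 s = 76140.0 Mb
Twitch VOD: 6.130 Mbps × 21540 s = 132040.2 Mb
wedding highlight reel: 20.500 Mbps × 780 s = 15990.0 Mb
TV episode: 8.810 Mbps × 1920 s = 16915.2 Mb
Total: 250518.9 Mb = 31314.9 MB.
= 31.31 GB.

31.31 GB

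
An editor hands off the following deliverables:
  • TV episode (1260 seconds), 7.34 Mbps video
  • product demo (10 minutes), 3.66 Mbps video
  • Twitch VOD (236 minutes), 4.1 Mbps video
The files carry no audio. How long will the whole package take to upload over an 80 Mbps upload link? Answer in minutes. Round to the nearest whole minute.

14 minutes

TV episode: 7.340 Mbps × 1260 s = 9248.4 Mb
product demo: 3.660 Mbps × 600 s = 2196.0 Mb
Twitch VOD: 4.100 Mbps × 14160 s = 58056.0 Mb
Total: 69500.4 Mb = 8687.5 MB.
At 80 Mbps: 69500.4 / 80 = 869 s ≈ 14.5 minutes.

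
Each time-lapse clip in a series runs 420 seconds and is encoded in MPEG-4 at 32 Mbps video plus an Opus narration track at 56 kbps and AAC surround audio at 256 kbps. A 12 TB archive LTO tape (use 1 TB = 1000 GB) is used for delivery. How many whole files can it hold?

Audio total: 56 + 256 = 312 kbps = 0.312 Mbps.
Total bitrate: 32.312 Mbps.
Per item: 32.312 Mbps × 420 s = 13,571 Mb = 1,696 MB.
Capacity: 12 TB = 96,000,000 Mb; 7073.89 items → 7073 complete.

7073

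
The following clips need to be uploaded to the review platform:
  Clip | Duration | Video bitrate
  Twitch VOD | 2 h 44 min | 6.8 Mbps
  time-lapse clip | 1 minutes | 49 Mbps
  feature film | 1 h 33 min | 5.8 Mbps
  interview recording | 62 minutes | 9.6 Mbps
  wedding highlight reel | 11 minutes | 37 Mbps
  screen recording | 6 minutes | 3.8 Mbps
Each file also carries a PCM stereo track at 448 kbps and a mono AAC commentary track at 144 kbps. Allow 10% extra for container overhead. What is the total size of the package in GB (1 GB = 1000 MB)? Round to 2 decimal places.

24.16 GB

Audio total: 448 + 144 = 592 kbps = 0.592 Mbps.
Twitch VOD: 7.392 Mbps × 9840 s × 1.10 = 80011.0 Mb
time-lapse clip: 49.592 Mbps × 60 s × 1.10 = 3273.1 Mb
feature film: 6.392 Mbps × 5580 s × 1.10 = 39234.1 Mb
interview recording: 10.192 Mbps × 3720 s × 1.10 = 41705.7 Mb
wedding highlight reel: 37.592 Mbps × 660 s × 1.10 = 27291.8 Mb
screen recording: 4.392 Mbps × 360 s × 1.10 = 1739.2 Mb
Total: 193254.9 Mb = 24156.9 MB.
= 24.16 GB.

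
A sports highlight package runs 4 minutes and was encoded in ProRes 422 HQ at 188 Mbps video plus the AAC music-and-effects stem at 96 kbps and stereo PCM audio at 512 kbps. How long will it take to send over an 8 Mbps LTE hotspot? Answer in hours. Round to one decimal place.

4 min = 240 s
Audio total: 96 + 512 = 608 kbps = 0.608 Mbps.
Total bitrate: 188.608 Mbps.
File: 188.608 Mbps × 240 s = 45265.9 Mb.
At 8 Mbps: 45265.9 / 8 = 5658.2 s ≈ 1.57 hours.

1.6 hours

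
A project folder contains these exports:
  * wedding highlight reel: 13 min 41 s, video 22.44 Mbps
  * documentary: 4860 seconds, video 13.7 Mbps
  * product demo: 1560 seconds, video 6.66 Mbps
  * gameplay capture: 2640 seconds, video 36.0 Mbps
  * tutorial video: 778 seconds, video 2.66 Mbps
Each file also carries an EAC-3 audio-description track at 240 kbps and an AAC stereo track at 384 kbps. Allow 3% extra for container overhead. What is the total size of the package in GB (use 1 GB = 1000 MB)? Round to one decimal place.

25.6 GB

Audio total: 240 + 384 = 624 kbps = 0.624 Mbps.
wedding highlight reel: 23.064 Mbps × 821 s × 1.03 = 19503.6 Mb
documentary: 14.324 Mbps × 4860 s × 1.03 = 71703.1 Mb
product demo: 7.284 Mbps × 1560 s × 1.03 = 11703.9 Mb
gameplay capture: 36.624 Mbps × 2640 s × 1.03 = 99588.0 Mb
tutorial video: 3.284 Mbps × 778 s × 1.03 = 2631.6 Mb
Total: 205130.2 Mb = 25641.3 MB.
= 25.64 GB.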